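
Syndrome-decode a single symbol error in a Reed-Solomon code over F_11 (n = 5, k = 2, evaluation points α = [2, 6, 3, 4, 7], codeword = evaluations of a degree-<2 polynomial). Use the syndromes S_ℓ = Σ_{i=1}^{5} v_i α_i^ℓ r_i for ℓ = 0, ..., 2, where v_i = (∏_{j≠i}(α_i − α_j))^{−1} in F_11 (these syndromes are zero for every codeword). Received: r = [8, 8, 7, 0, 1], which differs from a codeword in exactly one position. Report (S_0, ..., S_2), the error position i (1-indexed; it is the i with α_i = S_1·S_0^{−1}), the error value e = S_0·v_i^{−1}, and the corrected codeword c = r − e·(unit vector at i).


S = (7, 3, 6), error at position 1, error magnitude e = 5, c = [3, 8, 7, 0, 1].

Step 1: column multipliers v_i = (∏_{j≠i}(α_i − α_j))^{−1} mod 11.
  i = 1 (α = 2): (2−6)(2−3)(2−4)(2−7) = (−4)·(−1)·(−2)·(−5) = 40 ≡ 7, so v_1 = 7^{−1} = 8 (mod 11).
  i = 2 (α = 6): (6−2)(6−3)(6−4)(6−7) = 4·3·2·(−1) = −24 ≡ 9, so v_2 = 9^{−1} = 5 (mod 11).
  i = 3 (α = 3): (3−2)(3−6)(3−4)(3−7) = 1·(−3)·(−1)·(−4) = −12 ≡ 10, so v_3 = 10^{−1} = 10 (mod 11).
  i = 4 (α = 4): (4−2)(4−6)(4−3)(4−7) = 2·(−2)·1·(−3) = 12 ≡ 1, so v_4 = 1^{−1} = 1 (mod 11).
  i = 5 (α = 7): (7−2)(7−6)(7−3)(7−4) = 5·1·4·3 = 60 ≡ 5, so v_5 = 5^{−1} = 9 (mod 11).
  v = [8, 5, 10, 1, 9].
Step 2: syndromes of r = [8, 8, 7, 0, 1] (all sums mod 11).
  S_0 = Σ v_i r_i = 8·8 + 5·8 + 10·7 + 1·0 + 9·1 = 183 ≡ 7.
  S_1 = Σ v_i α_i r_i = 8·2·8 + 5·6·8 + 10·3·7 + 1·4·0 + 9·7·1 = 641 ≡ 3.
  α_i^2 mod 11 = [4, 3, 9, 5, 5].
  S_2 = Σ v_i α_i^2 r_i = 8·4·8 + 5·3·8 + 10·9·7 + 1·5·0 + 9·5·1 = 1051 ≡ 6.
  S = (7, 3, 6) ≠ 0, so r is not a codeword (an error is present).
Step 3: locate the error. For a single error e at position i, S_ℓ = v_i·e·α_i^ℓ, so α_err = S_1/S_0.
  S_0^{−1} = 7^{−1} = 8 (mod 11), so α_err = 3·8 = 24 ≡ 2 = α_1. Error position i = 1.
  Consistency check: S_2/S_1 = 6·4 = 24 ≡ 2 = α_err ✓ (single-error assumption holds).
Step 4: error magnitude e = S_0/v_1 = S_0·∏_{j≠1}(α_1 − α_j) = 7·7 = 49 ≡ 5 (mod 11).
Step 5: correct position 1: c_1 = r_1 − e = 8 − 5 ≡ 3 (mod 11). Hence c = [3, 8, 7, 0, 1].
  Check: interpolating c through the α_i gives m(x) = 6 + 4·x (degree < 2) with m(α_i) = c_i for every i, so c is indeed a codeword.


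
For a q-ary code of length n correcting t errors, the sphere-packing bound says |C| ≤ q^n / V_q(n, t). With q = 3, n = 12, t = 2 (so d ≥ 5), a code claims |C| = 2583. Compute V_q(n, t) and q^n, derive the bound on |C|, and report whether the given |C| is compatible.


V_q(n, t) = 289, q^n = 531441, Hamming bound = 1838, |C| = 2583 > bound (violated).

Step 1: Compute V_q(n, t) = Σ_{j=0}^2 C(n, j) (q−1)^j.
  j = 0: C(12,0)·(2)^0 = 1·1 = 1.
  j = 1: C(12,1)·(2)^1 = 12·2 = 24.
  j = 2: C(12,2)·(2)^2 = 66·4 = 264.
  V_q(n, t) = 1 + 24 + 264 = 289.
Step 2: q^n = 3^12 = 531441.
Step 3: Hamming bound ⌊q^n / V_q(n,t)⌋ = ⌊531441/289⌋ = 1838.
Step 4: Compare |C| = 2583 to 1838: violated.
The claimed |C| lies above the Hamming bound, so no 3-ary code of length 12 with d ≥ 5 can have 2583 codewords.


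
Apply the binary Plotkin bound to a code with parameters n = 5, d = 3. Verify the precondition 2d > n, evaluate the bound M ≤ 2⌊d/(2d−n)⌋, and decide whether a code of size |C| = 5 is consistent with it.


Plotkin bound M ≤ 6; given |C| = 5 ≤ bound (satisfied).

Check applicability: 2d = 6, n = 5.
2d − n = 1 > 0, so Plotkin applies.
Compute d/(2d−n) = 3/1 ≈ 3.0000.
⌊d/(2d−n)⌋ = 3.
Plotkin bound: M ≤ 2·3 = 6.
Given |C| = 5, check: satisfied.
This |C| is below the Plotkin bound.


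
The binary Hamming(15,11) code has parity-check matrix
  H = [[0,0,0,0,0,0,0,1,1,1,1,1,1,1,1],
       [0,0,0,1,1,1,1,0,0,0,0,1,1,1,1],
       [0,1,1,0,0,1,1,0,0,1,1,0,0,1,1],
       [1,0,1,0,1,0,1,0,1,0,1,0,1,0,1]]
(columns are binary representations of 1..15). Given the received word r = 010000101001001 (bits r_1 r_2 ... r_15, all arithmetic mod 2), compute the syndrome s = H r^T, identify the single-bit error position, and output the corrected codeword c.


s = (1, 1, 1, 1)^T, error position = 15, corrected codeword c = 010000101001000

Compute s = H r^T mod 2 one row at a time:
  s_1 = 0 + 1 + 0 + 0 + 1 + 0 + 0 + 1 = 3 ≡ 1 (mod 2).
  s_2 = 0 + 0 + 0 + 1 + 1 + 0 + 0 + 1 = 3 ≡ 1 (mod 2).
  s_3 = 1 + 0 + 0 + 1 + 0 + 0 + 0 + 1 = 3 ≡ 1 (mod 2).
  s_4 = 0 + 0 + 0 + 1 + 1 + 0 + 0 + 1 = 3 ≡ 1 (mod 2).
s = (1, 1, 1, 1)^T — this equals column 15 of H (binary 1111), so error is at position 15.
Correct: flip bit 15 of r = 010000101001001 to get c = 010000101001000.


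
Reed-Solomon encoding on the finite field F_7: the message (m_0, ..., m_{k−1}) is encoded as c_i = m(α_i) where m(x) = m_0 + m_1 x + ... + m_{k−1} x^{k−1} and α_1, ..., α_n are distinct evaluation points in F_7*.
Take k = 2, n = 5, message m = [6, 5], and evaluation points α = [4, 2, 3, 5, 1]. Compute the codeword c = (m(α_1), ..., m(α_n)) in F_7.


c = [5, 2, 0, 3, 4]

Message polynomial: m(x) = 6 + 5·x (mod 7).
For each evaluation point α_i, compute m(α_i) mod 7:
  α_1 = 4: Horner steps 5 → 5, so m(4) = 5.
  α_2 = 2: Horner steps 5 → 2, so m(2) = 2.
  α_3 = 3: Horner steps 5 → 0, so m(3) = 0.
  α_4 = 5: Horner steps 5 → 3, so m(5) = 3.
  α_5 = 1: Horner steps 5 → 4, so m(1) = 4.
Codeword c = [5, 2, 0, 3, 4] ∈ F_7^5.


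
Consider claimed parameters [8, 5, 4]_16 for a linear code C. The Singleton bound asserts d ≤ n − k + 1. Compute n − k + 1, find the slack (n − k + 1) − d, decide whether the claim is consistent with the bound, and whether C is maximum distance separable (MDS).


Singleton RHS = n − k + 1 = 4, slack = 0, bound satisfied, MDS.

Singleton bound: d ≤ n − k + 1.
Here n = 8, k = 5, so n − k + 1 = 4.
Given d = 4, check d ≤ 4: YES.
Slack = (n − k + 1) − d = 0.
The code is MDS (slack = 0).
Description: the claimed parameters are [8, 5, 4]_16; such a code would be MDS (meets Singleton bound).


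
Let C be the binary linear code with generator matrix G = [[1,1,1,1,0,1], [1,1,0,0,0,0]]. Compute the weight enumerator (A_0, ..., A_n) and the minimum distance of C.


Weight distribution: A_0 = 1, A_2 = 1, A_3 = 1, A_5 = 1. Minimum distance d = 2.

Enumerate all 2^2 = 4 messages m ∈ F_2^2.
For each, compute codeword c = mG in F_2^6, then tally its weight.
  m = 00 → c = 000000, weight = 0.
  m = 10 → c = 111101, weight = 5.
  m = 01 → c = 110000, weight = 2.
  m = 11 → c = 001101, weight = 3.
Tally weights:
  weight 0: 1 codewords.
  weight 2: 1 codewords.
  weight 3: 1 codewords.
  weight 5: 1 codewords.
Minimum distance d = smallest w > 0 with A_w > 0 = 2.
Sanity: Σ A_w = 4 = 2^2 = 4 ✓.


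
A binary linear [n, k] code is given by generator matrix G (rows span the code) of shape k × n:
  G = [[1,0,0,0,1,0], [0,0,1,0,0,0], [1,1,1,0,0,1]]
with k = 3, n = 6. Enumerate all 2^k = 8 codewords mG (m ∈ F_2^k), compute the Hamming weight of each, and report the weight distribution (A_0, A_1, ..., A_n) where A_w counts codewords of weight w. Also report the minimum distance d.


Weight distribution: A_0 = 1, A_1 = 1, A_2 = 1, A_3 = 3, A_4 = 2. Minimum distance d = 1.

Enumerate all 2^3 = 8 messages m ∈ F_2^3.
For each, compute codeword c = mG in F_2^6, then tally its weight.
  m = 000 → c = 000000, weight = 0.
  m = 100 → c = 100010, weight = 2.
  m = 010 → c = 001000, weight = 1.
  m = 110 → c = 101010, weight = 3.
  m = 001 → c = 111001, weight = 4.
  m = 101 → c = 011011, weight = 4.
  m = 011 → c = 110001, weight = 3.
  m = 111 → c = 010011, weight = 3.
Tally weights:
  weight 0: 1 codewords.
  weight 1: 1 codewords.
  weight 2: 1 codewords.
  weight 3: 3 codewords.
  weight 4: 2 codewords.
Minimum distance d = smallest w > 0 with A_w > 0 = 1.
Sanity: Σ A_w = 8 = 2^3 = 8 ✓.


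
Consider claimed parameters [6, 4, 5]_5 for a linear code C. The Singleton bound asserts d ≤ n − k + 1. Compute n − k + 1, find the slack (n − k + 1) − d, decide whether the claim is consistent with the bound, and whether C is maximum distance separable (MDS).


Singleton RHS = n − k + 1 = 3, slack = -2, bound violated (no such code; not MDS).

Singleton bound: d ≤ n − k + 1.
Here n = 6, k = 4, so n − k + 1 = 3.
Given d = 5, check d ≤ 3: NO.
Slack = (n − k + 1) − d = -2.
The slack is negative: d = 5 exceeds n − k + 1 = 3 by 2, so the Singleton bound is violated and no linear [6, 4, 5]_5 code can exist. In particular it is not MDS (MDS requires d = n − k + 1 exactly).
Description: the claimed parameters are [6, 4, 5]_5; such a code would be impossible (violates the Singleton bound).


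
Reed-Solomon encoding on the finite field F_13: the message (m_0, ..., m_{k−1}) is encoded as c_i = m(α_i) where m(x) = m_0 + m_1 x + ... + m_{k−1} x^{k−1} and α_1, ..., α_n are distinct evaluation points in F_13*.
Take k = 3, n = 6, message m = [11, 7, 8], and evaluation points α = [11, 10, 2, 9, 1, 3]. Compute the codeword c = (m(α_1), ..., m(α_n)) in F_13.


c = [3, 10, 5, 7, 0, 0]

Message polynomial: m(x) = 11 + 7·x + 8·x^2 (mod 13).
For each evaluation point α_i, compute m(α_i) mod 13:
  α_1 = 11: Horner steps 8 → 4 → 3, so m(11) = 3.
  α_2 = 10: Horner steps 8 → 9 → 10, so m(10) = 10.
  α_3 = 2: Horner steps 8 → 10 → 5, so m(2) = 5.
  α_4 = 9: Horner steps 8 → 1 → 7, so m(9) = 7.
  α_5 = 1: Horner steps 8 → 2 → 0, so m(1) = 0.
  α_6 = 3: Horner steps 8 → 5 → 0, so m(3) = 0.
Codeword c = [3, 10, 5, 7, 0, 0] ∈ F_13^6.


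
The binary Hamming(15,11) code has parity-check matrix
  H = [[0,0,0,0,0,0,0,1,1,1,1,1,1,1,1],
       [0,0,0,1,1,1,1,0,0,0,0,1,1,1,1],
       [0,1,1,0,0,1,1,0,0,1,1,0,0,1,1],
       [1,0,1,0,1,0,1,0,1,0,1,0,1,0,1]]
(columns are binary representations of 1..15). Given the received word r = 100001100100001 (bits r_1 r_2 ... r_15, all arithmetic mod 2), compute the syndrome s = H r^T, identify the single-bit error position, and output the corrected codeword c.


s = (0, 1, 0, 1)^T, error position = 5, corrected codeword c = 100011100100001

Compute s = H r^T mod 2 one row at a time:
  s_1 = 0 + 0 + 1 + 0 + 0 + 0 + 0 + 1 = 2 ≡ 0 (mod 2).
  s_2 = 0 + 0 + 1 + 1 + 0 + 0 + 0 + 1 = 3 ≡ 1 (mod 2).
  s_3 = 0 + 0 + 1 + 1 + 1 + 0 + 0 + 1 = 4 ≡ 0 (mod 2).
  s_4 = 1 + 0 + 0 + 1 + 0 + 0 + 0 + 1 = 3 ≡ 1 (mod 2).
s = (0, 1, 0, 1)^T — this equals column 5 of H (binary 0101), so error is at position 5.
Correct: flip bit 5 of r = 100001100100001 to get c = 100011100100001.


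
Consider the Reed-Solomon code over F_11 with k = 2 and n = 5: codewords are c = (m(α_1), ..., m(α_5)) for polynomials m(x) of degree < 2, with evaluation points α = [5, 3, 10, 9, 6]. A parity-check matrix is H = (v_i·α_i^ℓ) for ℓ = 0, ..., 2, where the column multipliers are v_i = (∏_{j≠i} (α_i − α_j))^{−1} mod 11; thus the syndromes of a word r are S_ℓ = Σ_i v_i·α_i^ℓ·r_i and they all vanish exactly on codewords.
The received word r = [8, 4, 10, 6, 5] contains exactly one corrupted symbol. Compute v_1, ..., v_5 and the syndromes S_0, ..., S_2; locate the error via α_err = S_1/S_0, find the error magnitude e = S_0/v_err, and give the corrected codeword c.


S = (10, 6, 8), error at position 1, error magnitude e = 7, c = [1, 4, 10, 6, 5].

Step 1: column multipliers v_i = (∏_{j≠i}(α_i − α_j))^{−1} mod 11.
  i = 1 (α = 5): (5−3)(5−10)(5−9)(5−6) = 2·(−5)·(−4)·(−1) = −40 ≡ 4, so v_1 = 4^{−1} = 3 (mod 11).
  i = 2 (α = 3): (3−5)(3−10)(3−9)(3−6) = (−2)·(−7)·(−6)·(−3) = 252 ≡ 10, so v_2 = 10^{−1} = 10 (mod 11).
  i = 3 (α = 10): (10−5)(10−3)(10−9)(10−6) = 5·7·1·4 = 140 ≡ 8, so v_3 = 8^{−1} = 7 (mod 11).
  i = 4 (α = 9): (9−5)(9−3)(9−10)(9−6) = 4·6·(−1)·3 = −72 ≡ 5, so v_4 = 5^{−1} = 9 (mod 11).
  i = 5 (α = 6): (6−5)(6−3)(6−10)(6−9) = 1·3·(−4)·(−3) = 36 ≡ 3, so v_5 = 3^{−1} = 4 (mod 11).
  v = [3, 10, 7, 9, 4].
Step 2: syndromes of r = [8, 4, 10, 6, 5] (all sums mod 11).
  S_0 = Σ v_i r_i = 3·8 + 10·4 + 7·10 + 9·6 + 4·5 = 208 ≡ 10.
  S_1 = Σ v_i α_i r_i = 3·5·8 + 10·3·4 + 7·10·10 + 9·9·6 + 4·6·5 = 1546 ≡ 6.
  α_i^2 mod 11 = [3, 9, 1, 4, 3].
  S_2 = Σ v_i α_i^2 r_i = 3·3·8 + 10·9·4 + 7·1·10 + 9·4·6 + 4·3·5 = 778 ≡ 8.
  S = (10, 6, 8) ≠ 0, so r is not a codeword (an error is present).
Step 3: locate the error. For a single error e at position i, S_ℓ = v_i·e·α_i^ℓ, so α_err = S_1/S_0.
  S_0^{−1} = 10^{−1} = 10 (mod 11), so α_err = 6·10 = 60 ≡ 5 = α_1. Error position i = 1.
  Consistency check: S_2/S_1 = 8·2 = 16 ≡ 5 = α_err ✓ (single-error assumption holds).
Step 4: error magnitude e = S_0/v_1 = S_0·∏_{j≠1}(α_1 − α_j) = 10·4 = 40 ≡ 7 (mod 11).
Step 5: correct position 1: c_1 = r_1 − e = 8 − 7 ≡ 1 (mod 11). Hence c = [1, 4, 10, 6, 5].
  Check: interpolating c through the α_i gives m(x) = 3 + 4·x (degree < 2) with m(α_i) = c_i for every i, so c is indeed a codeword.


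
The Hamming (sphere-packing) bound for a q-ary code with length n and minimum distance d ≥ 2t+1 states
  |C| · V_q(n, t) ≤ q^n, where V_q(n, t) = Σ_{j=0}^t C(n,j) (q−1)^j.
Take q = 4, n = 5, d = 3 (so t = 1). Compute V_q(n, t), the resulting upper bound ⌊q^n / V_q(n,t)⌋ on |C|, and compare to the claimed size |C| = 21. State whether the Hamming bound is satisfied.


V_q(n, t) = 16, q^n = 1024, Hamming bound = 64, |C| = 21 ≤ bound (satisfied).

Step 1: Compute V_q(n, t) = Σ_{j=0}^1 C(n, j) (q−1)^j.
  j = 0: C(5,0)·(3)^0 = 1·1 = 1.
  j = 1: C(5,1)·(3)^1 = 5·3 = 15.
  V_q(n, t) = 1 + 15 = 16.
Step 2: q^n = 4^5 = 1024.
Step 3: Hamming bound ⌊q^n / V_q(n,t)⌋ = ⌊1024/16⌋ = 64.
Step 4: Compare |C| = 21 to 64: satisfied.
The claimed |C| lies below the Hamming bound.


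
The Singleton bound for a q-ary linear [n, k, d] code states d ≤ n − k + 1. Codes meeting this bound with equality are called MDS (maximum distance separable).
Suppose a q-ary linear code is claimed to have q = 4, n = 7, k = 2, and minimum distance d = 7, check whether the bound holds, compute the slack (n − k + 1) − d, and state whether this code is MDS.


Singleton RHS = n − k + 1 = 6, slack = -1, bound violated (no such code; not MDS).

Singleton bound: d ≤ n − k + 1.
Here n = 7, k = 2, so n − k + 1 = 6.
Given d = 7, check d ≤ 6: NO.
Slack = (n − k + 1) − d = -1.
The slack is negative: d = 7 exceeds n − k + 1 = 6 by 1, so the Singleton bound is violated and no linear [7, 2, 7]_4 code can exist. In particular it is not MDS (MDS requires d = n − k + 1 exactly).
Description: the claimed parameters are [7, 2, 7]_4; such a code would be impossible (violates the Singleton bound).


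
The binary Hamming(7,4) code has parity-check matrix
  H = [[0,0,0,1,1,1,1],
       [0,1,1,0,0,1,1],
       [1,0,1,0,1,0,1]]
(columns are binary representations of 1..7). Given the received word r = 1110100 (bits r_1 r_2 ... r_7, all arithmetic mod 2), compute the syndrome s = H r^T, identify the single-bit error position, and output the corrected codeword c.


s = (1, 0, 1)^T, error position = 5, corrected codeword c = 1110000

Compute s = H r^T mod 2 one row at a time:
  s_1 = 0 + 1 + 0 + 0 = 1 ≡ 1 (mod 2).
  s_2 = 1 + 1 + 0 + 0 = 2 ≡ 0 (mod 2).
  s_3 = 1 + 1 + 1 + 0 = 3 ≡ 1 (mod 2).
s = (1, 0, 1)^T — this equals column 5 of H (binary 101), so error is at position 5.
Correct: flip bit 5 of r = 1110100 to get c = 1110000.


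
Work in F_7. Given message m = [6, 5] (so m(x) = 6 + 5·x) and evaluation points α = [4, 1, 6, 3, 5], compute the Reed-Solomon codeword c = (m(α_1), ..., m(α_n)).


c = [5, 4, 1, 0, 3]

Message polynomial: m(x) = 6 + 5·x (mod 7).
For each evaluation point α_i, compute m(α_i) mod 7:
  α_1 = 4: Horner steps 5 → 5, so m(4) = 5.
  α_2 = 1: Horner steps 5 → 4, so m(1) = 4.
  α_3 = 6: Horner steps 5 → 1, so m(6) = 1.
  α_4 = 3: Horner steps 5 → 0, so m(3) = 0.
  α_5 = 5: Horner steps 5 → 3, so m(5) = 3.
Codeword c = [5, 4, 1, 0, 3] ∈ F_7^5.


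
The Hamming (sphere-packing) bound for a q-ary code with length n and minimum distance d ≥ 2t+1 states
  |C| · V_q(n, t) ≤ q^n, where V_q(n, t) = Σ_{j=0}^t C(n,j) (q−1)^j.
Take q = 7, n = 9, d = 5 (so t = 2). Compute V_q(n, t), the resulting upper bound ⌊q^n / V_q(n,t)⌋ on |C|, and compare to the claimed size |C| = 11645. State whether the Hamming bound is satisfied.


V_q(n, t) = 1351, q^n = 40353607, Hamming bound = 29869, |C| = 11645 ≤ bound (satisfied).

Step 1: Compute V_q(n, t) = Σ_{j=0}^2 C(n, j) (q−1)^j.
  j = 0: C(9,0)·(6)^0 = 1·1 = 1.
  j = 1: C(9,1)·(6)^1 = 9·6 = 54.
  j = 2: C(9,2)·(6)^2 = 36·36 = 1296.
  V_q(n, t) = 1 + 54 + 1296 = 1351.
Step 2: q^n = 7^9 = 40353607.
Step 3: Hamming bound ⌊q^n / V_q(n,t)⌋ = ⌊40353607/1351⌋ = 29869.
Step 4: Compare |C| = 11645 to 29869: satisfied.
The claimed |C| lies below the Hamming bound.


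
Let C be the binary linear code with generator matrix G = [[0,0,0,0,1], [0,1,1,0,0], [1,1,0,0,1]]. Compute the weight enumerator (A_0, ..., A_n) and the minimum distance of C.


Weight distribution: A_0 = 1, A_1 = 1, A_2 = 3, A_3 = 3. Minimum distance d = 1.

Enumerate all 2^3 = 8 messages m ∈ F_2^3.
For each, compute codeword c = mG in F_2^5, then tally its weight.
  m = 000 → c = 00000, weight = 0.
  m = 100 → c = 00001, weight = 1.
  m = 010 → c = 01100, weight = 2.
  m = 110 → c = 01101, weight = 3.
  m = 001 → c = 11001, weight = 3.
  m = 101 → c = 11000, weight = 2.
  m = 011 → c = 10101, weight = 3.
  m = 111 → c = 10100, weight = 2.
Tally weights:
  weight 0: 1 codewords.
  weight 1: 1 codewords.
  weight 2: 3 codewords.
  weight 3: 3 codewords.
Minimum distance d = smallest w > 0 with A_w > 0 = 1.
Sanity: Σ A_w = 8 = 2^3 = 8 ✓.


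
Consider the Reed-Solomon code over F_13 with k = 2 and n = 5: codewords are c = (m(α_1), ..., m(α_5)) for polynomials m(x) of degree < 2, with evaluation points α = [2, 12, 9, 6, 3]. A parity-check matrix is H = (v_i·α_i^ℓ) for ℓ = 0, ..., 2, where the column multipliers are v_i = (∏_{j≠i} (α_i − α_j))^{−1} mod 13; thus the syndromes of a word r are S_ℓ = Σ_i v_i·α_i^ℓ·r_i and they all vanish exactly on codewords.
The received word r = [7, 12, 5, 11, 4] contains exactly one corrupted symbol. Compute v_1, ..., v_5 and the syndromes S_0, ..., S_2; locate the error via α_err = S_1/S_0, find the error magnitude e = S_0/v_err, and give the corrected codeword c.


S = (2, 4, 8), error at position 1, error magnitude e = 1, c = [6, 12, 5, 11, 4].

Step 1: column multipliers v_i = (∏_{j≠i}(α_i − α_j))^{−1} mod 13.
  i = 1 (α = 2): (2−12)(2−9)(2−6)(2−3) = (−10)·(−7)·(−4)·(−1) = 280 ≡ 7, so v_1 = 7^{−1} = 2 (mod 13).
  i = 2 (α = 12): (12−2)(12−9)(12−6)(12−3) = 10·3·6·9 = 1620 ≡ 8, so v_2 = 8^{−1} = 5 (mod 13).
  i = 3 (α = 9): (9−2)(9−12)(9−6)(9−3) = 7·(−3)·3·6 = −378 ≡ 12, so v_3 = 12^{−1} = 12 (mod 13).
  i = 4 (α = 6): (6−2)(6−12)(6−9)(6−3) = 4·(−6)·(−3)·3 = 216 ≡ 8, so v_4 = 8^{−1} = 5 (mod 13).
  i = 5 (α = 3): (3−2)(3−12)(3−9)(3−6) = 1·(−9)·(−6)·(−3) = −162 ≡ 7, so v_5 = 7^{−1} = 2 (mod 13).
  v = [2, 5, 12, 5, 2].
Step 2: syndromes of r = [7, 12, 5, 11, 4] (all sums mod 13).
  S_0 = Σ v_i r_i = 2·7 + 5·12 + 12·5 + 5·11 + 2·4 = 197 ≡ 2.
  S_1 = Σ v_i α_i r_i = 2·2·7 + 5·12·12 + 12·9·5 + 5·6·11 + 2·3·4 = 1642 ≡ 4.
  α_i^2 mod 13 = [4, 1, 3, 10, 9].
  S_2 = Σ v_i α_i^2 r_i = 2·4·7 + 5·1·12 + 12·3·5 + 5·10·11 + 2·9·4 = 918 ≡ 8.
  S = (2, 4, 8) ≠ 0, so r is not a codeword (an error is present).
Step 3: locate the error. For a single error e at position i, S_ℓ = v_i·e·α_i^ℓ, so α_err = S_1/S_0.
  S_0^{−1} = 2^{−1} = 7 (mod 13), so α_err = 4·7 = 28 ≡ 2 = α_1. Error position i = 1.
  Consistency check: S_2/S_1 = 8·10 = 80 ≡ 2 = α_err ✓ (single-error assumption holds).
Step 4: error magnitude e = S_0/v_1 = S_0·∏_{j≠1}(α_1 − α_j) = 2·7 = 14 ≡ 1 (mod 13).
Step 5: correct position 1: c_1 = r_1 − e = 7 − 1 ≡ 6 (mod 13). Hence c = [6, 12, 5, 11, 4].
  Check: interpolating c through the α_i gives m(x) = 10 + 11·x (degree < 2) with m(α_i) = c_i for every i, so c is indeed a codeword.


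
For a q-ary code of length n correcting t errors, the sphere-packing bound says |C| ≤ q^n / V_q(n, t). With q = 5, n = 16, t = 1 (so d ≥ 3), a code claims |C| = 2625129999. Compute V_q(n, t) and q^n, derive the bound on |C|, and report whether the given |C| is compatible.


V_q(n, t) = 65, q^n = 152587890625, Hamming bound = 2347506009, |C| = 2625129999 > bound (violated).

Step 1: Compute V_q(n, t) = Σ_{j=0}^1 C(n, j) (q−1)^j.
  j = 0: C(16,0)·(4)^0 = 1·1 = 1.
  j = 1: C(16,1)·(4)^1 = 16·4 = 64.
  V_q(n, t) = 1 + 64 = 65.
Step 2: q^n = 5^16 = 152587890625.
Step 3: Hamming bound ⌊q^n / V_q(n,t)⌋ = ⌊152587890625/65⌋ = 2347506009.
Step 4: Compare |C| = 2625129999 to 2347506009: violated.
The claimed |C| lies above the Hamming bound, so no 5-ary code of length 16 with d ≥ 3 can have 2625129999 codewords.


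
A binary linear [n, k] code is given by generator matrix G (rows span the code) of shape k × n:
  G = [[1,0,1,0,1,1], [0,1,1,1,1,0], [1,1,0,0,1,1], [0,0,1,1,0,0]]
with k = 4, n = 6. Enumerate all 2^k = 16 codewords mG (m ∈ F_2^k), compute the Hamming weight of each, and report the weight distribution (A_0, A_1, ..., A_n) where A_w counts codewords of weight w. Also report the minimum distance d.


Weight distribution: A_0 = 1, A_2 = 7, A_4 = 7, A_6 = 1. Minimum distance d = 2.

Enumerate all 2^4 = 16 messages m ∈ F_2^4.
For each, compute codeword c = mG in F_2^6, then tally its weight.
  m = 0000 → c = 000000, weight = 0.
  m = 1000 → c = 101011, weight = 4.
  m = 0100 → c = 011110, weight = 4.
  m = 1100 → c = 110101, weight = 4.
  m = 0010 → c = 110011, weight = 4.
  m = 1010 → c = 011000, weight = 2.
  m = 0110 → c = 101101, weight = 4.
  m = 1110 → c = 000110, weight = 2.
  m = 0001 → c = 001100, weight = 2.
  m = 1001 → c = 100111, weight = 4.
  m = 0101 → c = 010010, weight = 2.
  m = 1101 → c = 111001, weight = 4.
  m = 0011 → c = 111111, weight = 6.
  m = 1011 → c = 010100, weight = 2.
  m = 0111 → c = 100001, weight = 2.
  m = 1111 → c = 001010, weight = 2.
Tally weights:
  weight 0: 1 codewords.
  weight 2: 7 codewords.
  weight 4: 7 codewords.
  weight 6: 1 codewords.
Minimum distance d = smallest w > 0 with A_w > 0 = 2.
Sanity: Σ A_w = 16 = 2^4 = 16 ✓.


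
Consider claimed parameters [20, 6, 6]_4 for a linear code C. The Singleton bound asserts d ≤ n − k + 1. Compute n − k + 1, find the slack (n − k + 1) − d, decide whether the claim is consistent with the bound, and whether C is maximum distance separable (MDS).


Singleton RHS = n − k + 1 = 15, slack = 9, bound satisfied, not MDS.

Singleton bound: d ≤ n − k + 1.
Here n = 20, k = 6, so n − k + 1 = 15.
Given d = 6, check d ≤ 15: YES.
Slack = (n − k + 1) − d = 9.
The code is NOT MDS (slack = 9 > 0).
Description: the claimed parameters are [20, 6, 6]_4; such a code would be non-MDS.


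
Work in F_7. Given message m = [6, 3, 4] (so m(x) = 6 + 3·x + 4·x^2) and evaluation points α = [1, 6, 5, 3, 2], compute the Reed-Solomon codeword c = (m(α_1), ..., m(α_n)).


c = [6, 0, 2, 2, 0]

Message polynomial: m(x) = 6 + 3·x + 4·x^2 (mod 7).
For each evaluation point α_i, compute m(α_i) mod 7:
  α_1 = 1: Horner steps 4 → 0 → 6, so m(1) = 6.
  α_2 = 6: Horner steps 4 → 6 → 0, so m(6) = 0.
  α_3 = 5: Horner steps 4 → 2 → 2, so m(5) = 2.
  α_4 = 3: Horner steps 4 → 1 → 2, so m(3) = 2.
  α_5 = 2: Horner steps 4 → 4 → 0, so m(2) = 0.
Codeword c = [6, 0, 2, 2, 0] ∈ F_7^5.


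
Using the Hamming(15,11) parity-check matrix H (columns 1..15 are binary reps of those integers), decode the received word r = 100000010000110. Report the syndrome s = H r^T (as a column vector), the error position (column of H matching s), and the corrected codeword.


s = (1, 0, 1, 0)^T, error position = 10, corrected codeword c = 100000010100110

Compute s = H r^T mod 2 one row at a time:
  s_1 = 1 + 0 + 0 + 0 + 0 + 1 + 1 + 0 = 3 ≡ 1 (mod 2).
  s_2 = 0 + 0 + 0 + 0 + 0 + 1 + 1 + 0 = 2 ≡ 0 (mod 2).
  s_3 = 0 + 0 + 0 + 0 + 0 + 0 + 1 + 0 = 1 ≡ 1 (mod 2).
  s_4 = 1 + 0 + 0 + 0 + 0 + 0 + 1 + 0 = 2 ≡ 0 (mod 2).
s = (1, 0, 1, 0)^T — this equals column 10 of H (binary 1010), so error is at position 10.
Correct: flip bit 10 of r = 100000010000110 to get c = 100000010100110.


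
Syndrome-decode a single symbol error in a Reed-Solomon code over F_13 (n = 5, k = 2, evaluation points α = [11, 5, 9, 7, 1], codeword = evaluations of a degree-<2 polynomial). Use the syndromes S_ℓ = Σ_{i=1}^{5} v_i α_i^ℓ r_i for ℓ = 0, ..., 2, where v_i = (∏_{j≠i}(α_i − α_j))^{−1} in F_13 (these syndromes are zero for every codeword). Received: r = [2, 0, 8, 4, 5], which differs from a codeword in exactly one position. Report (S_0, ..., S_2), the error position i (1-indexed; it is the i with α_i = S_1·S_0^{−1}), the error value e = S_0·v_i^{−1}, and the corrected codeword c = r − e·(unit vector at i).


S = (10, 6, 1), error at position 1, error magnitude e = 3, c = [12, 0, 8, 4, 5].

Step 1: column multipliers v_i = (∏_{j≠i}(α_i − α_j))^{−1} mod 13.
  i = 1 (α = 11): (11−5)(11−9)(11−7)(11−1) = 6·2·4·10 = 480 ≡ 12, so v_1 = 12^{−1} = 12 (mod 13).
  i = 2 (α = 5): (5−11)(5−9)(5−7)(5−1) = (−6)·(−4)·(−2)·4 = −192 ≡ 3, so v_2 = 3^{−1} = 9 (mod 13).
  i = 3 (α = 9): (9−11)(9−5)(9−7)(9−1) = (−2)·4·2·8 = −128 ≡ 2, so v_3 = 2^{−1} = 7 (mod 13).
  i = 4 (α = 7): (7−11)(7−5)(7−9)(7−1) = (−4)·2·(−2)·6 = 96 ≡ 5, so v_4 = 5^{−1} = 8 (mod 13).
  i = 5 (α = 1): (1−11)(1−5)(1−9)(1−7) = (−10)·(−4)·(−8)·(−6) = 1920 ≡ 9, so v_5 = 9^{−1} = 3 (mod 13).
  v = [12, 9, 7, 8, 3].
Step 2: syndromes of r = [2, 0, 8, 4, 5] (all sums mod 13).
  S_0 = Σ v_i r_i = 12·2 + 9·0 + 7·8 + 8·4 + 3·5 = 127 ≡ 10.
  S_1 = Σ v_i α_i r_i = 12·11·2 + 9·5·0 + 7·9·8 + 8·7·4 + 3·1·5 = 1007 ≡ 6.
  α_i^2 mod 13 = [4, 12, 3, 10, 1].
  S_2 = Σ v_i α_i^2 r_i = 12·4·2 + 9·12·0 + 7·3·8 + 8·10·4 + 3·1·5 = 599 ≡ 1.
  S = (10, 6, 1) ≠ 0, so r is not a codeword (an error is present).
Step 3: locate the error. For a single error e at position i, S_ℓ = v_i·e·α_i^ℓ, so α_err = S_1/S_0.
  S_0^{−1} = 10^{−1} = 4 (mod 13), so α_err = 6·4 = 24 ≡ 11 = α_1. Error position i = 1.
  Consistency check: S_2/S_1 = 1·11 = 11 ≡ 11 = α_err ✓ (single-error assumption holds).
Step 4: error magnitude e = S_0/v_1 = S_0·∏_{j≠1}(α_1 − α_j) = 10·12 = 120 ≡ 3 (mod 13).
Step 5: correct position 1: c_1 = r_1 − e = 2 − 3 ≡ 12 (mod 13). Hence c = [12, 0, 8, 4, 5].
  Check: interpolating c through the α_i gives m(x) = 3 + 2·x (degree < 2) with m(α_i) = c_i for every i, so c is indeed a codeword.


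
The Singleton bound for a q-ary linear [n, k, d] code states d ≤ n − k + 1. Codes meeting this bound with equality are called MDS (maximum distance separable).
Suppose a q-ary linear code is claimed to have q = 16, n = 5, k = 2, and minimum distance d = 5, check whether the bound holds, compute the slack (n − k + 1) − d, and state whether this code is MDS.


Singleton RHS = n − k + 1 = 4, slack = -1, bound violated (no such code; not MDS).

Singleton bound: d ≤ n − k + 1.
Here n = 5, k = 2, so n − k + 1 = 4.
Given d = 5, check d ≤ 4: NO.
Slack = (n − k + 1) − d = -1.
The slack is negative: d = 5 exceeds n − k + 1 = 4 by 1, so the Singleton bound is violated and no linear [5, 2, 5]_16 code can exist. In particular it is not MDS (MDS requires d = n − k + 1 exactly).
Description: the claimed parameters are [5, 2, 5]_16; such a code would be impossible (violates the Singleton bound).


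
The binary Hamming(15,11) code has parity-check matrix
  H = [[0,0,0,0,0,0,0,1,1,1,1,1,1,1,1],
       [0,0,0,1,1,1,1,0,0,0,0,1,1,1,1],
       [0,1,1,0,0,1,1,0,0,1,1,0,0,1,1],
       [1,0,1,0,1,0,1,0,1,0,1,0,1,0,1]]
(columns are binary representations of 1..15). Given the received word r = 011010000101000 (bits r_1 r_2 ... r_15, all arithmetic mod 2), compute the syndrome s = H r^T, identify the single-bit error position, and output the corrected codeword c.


s = (0, 0, 1, 0)^T, error position = 2, corrected codeword c = 001010000101000

Compute s = H r^T mod 2 one row at a time:
  s_1 = 0 + 0 + 1 + 0 + 1 + 0 + 0 + 0 = 2 ≡ 0 (mod 2).
  s_2 = 0 + 1 + 0 + 0 + 1 + 0 + 0 + 0 = 2 ≡ 0 (mod 2).
  s_3 = 1 + 1 + 0 + 0 + 1 + 0 + 0 + 0 = 3 ≡ 1 (mod 2).
  s_4 = 0 + 1 + 1 + 0 + 0 + 0 + 0 + 0 = 2 ≡ 0 (mod 2).
s = (0, 0, 1, 0)^T — this equals column 2 of H (binary 0010), so error is at position 2.
Correct: flip bit 2 of r = 011010000101000 to get c = 001010000101000.


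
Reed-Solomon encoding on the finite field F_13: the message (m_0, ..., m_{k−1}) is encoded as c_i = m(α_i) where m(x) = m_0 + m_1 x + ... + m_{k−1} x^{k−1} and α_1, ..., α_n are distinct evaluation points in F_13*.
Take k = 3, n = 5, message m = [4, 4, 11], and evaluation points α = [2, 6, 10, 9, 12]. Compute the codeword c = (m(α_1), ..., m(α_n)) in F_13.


c = [4, 8, 0, 8, 11]

Message polynomial: m(x) = 4 + 4·x + 11·x^2 (mod 13).
For each evaluation point α_i, compute m(α_i) mod 13:
  α_1 = 2: Horner steps 11 → 0 → 4, so m(2) = 4.
  α_2 = 6: Horner steps 11 → 5 → 8, so m(6) = 8.
  α_3 = 10: Horner steps 11 → 10 → 0, so m(10) = 0.
  α_4 = 9: Horner steps 11 → 12 → 8, so m(9) = 8.
  α_5 = 12: Horner steps 11 → 6 → 11, so m(12) = 11.
Codeword c = [4, 8, 0, 8, 11] ∈ F_13^5.


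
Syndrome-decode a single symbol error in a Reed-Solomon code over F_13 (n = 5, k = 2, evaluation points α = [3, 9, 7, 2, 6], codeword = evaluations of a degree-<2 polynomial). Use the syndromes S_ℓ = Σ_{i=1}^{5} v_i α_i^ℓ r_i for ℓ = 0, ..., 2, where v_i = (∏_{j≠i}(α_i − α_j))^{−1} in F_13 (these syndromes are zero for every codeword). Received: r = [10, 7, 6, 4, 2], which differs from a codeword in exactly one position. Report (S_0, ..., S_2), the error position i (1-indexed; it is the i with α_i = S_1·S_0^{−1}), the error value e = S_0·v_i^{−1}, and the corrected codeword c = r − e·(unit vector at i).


S = (2, 1, 7), error at position 3, error magnitude e = 11, c = [10, 7, 8, 4, 2].

Step 1: column multipliers v_i = (∏_{j≠i}(α_i − α_j))^{−1} mod 13.
  i = 1 (α = 3): (3−9)(3−7)(3−2)(3−6) = (−6)·(−4)·1·(−3) = −72 ≡ 6, so v_1 = 6^{−1} = 11 (mod 13).
  i = 2 (α = 9): (9−3)(9−7)(9−2)(9−6) = 6·2·7·3 = 252 ≡ 5, so v_2 = 5^{−1} = 8 (mod 13).
  i = 3 (α = 7): (7−3)(7−9)(7−2)(7−6) = 4·(−2)·5·1 = −40 ≡ 12, so v_3 = 12^{−1} = 12 (mod 13).
  i = 4 (α = 2): (2−3)(2−9)(2−7)(2−6) = (−1)·(−7)·(−5)·(−4) = 140 ≡ 10, so v_4 = 10^{−1} = 4 (mod 13).
  i = 5 (α = 6): (6−3)(6−9)(6−7)(6−2) = 3·(−3)·(−1)·4 = 36 ≡ 10, so v_5 = 10^{−1} = 4 (mod 13).
  v = [11, 8, 12, 4, 4].
Step 2: syndromes of r = [10, 7, 6, 4, 2] (all sums mod 13).
  S_0 = Σ v_i r_i = 11·10 + 8·7 + 12·6 + 4·4 + 4·2 = 262 ≡ 2.
  S_1 = Σ v_i α_i r_i = 11·3·10 + 8·9·7 + 12·7·6 + 4·2·4 + 4·6·2 = 1418 ≡ 1.
  α_i^2 mod 13 = [9, 3, 10, 4, 10].
  S_2 = Σ v_i α_i^2 r_i = 11·9·10 + 8·3·7 + 12·10·6 + 4·4·4 + 4·10·2 = 2022 ≡ 7.
  S = (2, 1, 7) ≠ 0, so r is not a codeword (an error is present).
Step 3: locate the error. For a single error e at position i, S_ℓ = v_i·e·α_i^ℓ, so α_err = S_1/S_0.
  S_0^{−1} = 2^{−1} = 7 (mod 13), so α_err = 1·7 = 7 ≡ 7 = α_3. Error position i = 3.
  Consistency check: S_2/S_1 = 7·1 = 7 ≡ 7 = α_err ✓ (single-error assumption holds).
Step 4: error magnitude e = S_0/v_3 = S_0·∏_{j≠3}(α_3 − α_j) = 2·12 = 24 ≡ 11 (mod 13).
Step 5: correct position 3: c_3 = r_3 − e = 6 − 11 ≡ 8 (mod 13). Hence c = [10, 7, 8, 4, 2].
  Check: interpolating c through the α_i gives m(x) = 5 + 6·x (degree < 2) with m(α_i) = c_i for every i, so c is indeed a codeword.


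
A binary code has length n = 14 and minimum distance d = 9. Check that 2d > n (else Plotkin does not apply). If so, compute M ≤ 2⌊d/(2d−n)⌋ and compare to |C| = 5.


Plotkin bound M ≤ 4; given |C| = 5 > bound (violated).

Check applicability: 2d = 18, n = 14.
2d − n = 4 > 0, so Plotkin applies.
Compute d/(2d−n) = 9/4 ≈ 2.2500.
⌊d/(2d−n)⌋ = 2.
Plotkin bound: M ≤ 2·2 = 4.
Given |C| = 5, check: VIOLATED.
This |C| is above the Plotkin bound, so no binary code with n = 14, d = 9 and 5 codewords exists.


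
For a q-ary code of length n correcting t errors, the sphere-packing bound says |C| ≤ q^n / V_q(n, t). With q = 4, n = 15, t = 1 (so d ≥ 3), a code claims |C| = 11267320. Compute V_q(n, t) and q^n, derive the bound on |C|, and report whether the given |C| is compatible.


V_q(n, t) = 46, q^n = 1073741824, Hamming bound = 23342213, |C| = 11267320 ≤ bound (satisfied).

Step 1: Compute V_q(n, t) = Σ_{j=0}^1 C(n, j) (q−1)^j.
  j = 0: C(15,0)·(3)^0 = 1·1 = 1.
  j = 1: C(15,1)·(3)^1 = 15·3 = 45.
  V_q(n, t) = 1 + 45 = 46.
Step 2: q^n = 4^15 = 1073741824.
Step 3: Hamming bound ⌊q^n / V_q(n,t)⌋ = ⌊1073741824/46⌋ = 23342213.
Step 4: Compare |C| = 11267320 to 23342213: satisfied.
The claimed |C| lies below the Hamming bound.


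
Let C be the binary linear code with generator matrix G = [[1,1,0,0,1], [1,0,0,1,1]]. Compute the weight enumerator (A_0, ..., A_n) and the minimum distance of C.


Weight distribution: A_0 = 1, A_2 = 1, A_3 = 2. Minimum distance d = 2.

Enumerate all 2^2 = 4 messages m ∈ F_2^2.
For each, compute codeword c = mG in F_2^5, then tally its weight.
  m = 00 → c = 00000, weight = 0.
  m = 10 → c = 11001, weight = 3.
  m = 01 → c = 10011, weight = 3.
  m = 11 → c = 01010, weight = 2.
Tally weights:
  weight 0: 1 codewords.
  weight 2: 1 codewords.
  weight 3: 2 codewords.
Minimum distance d = smallest w > 0 with A_w > 0 = 2.
Sanity: Σ A_w = 4 = 2^2 = 4 ✓.


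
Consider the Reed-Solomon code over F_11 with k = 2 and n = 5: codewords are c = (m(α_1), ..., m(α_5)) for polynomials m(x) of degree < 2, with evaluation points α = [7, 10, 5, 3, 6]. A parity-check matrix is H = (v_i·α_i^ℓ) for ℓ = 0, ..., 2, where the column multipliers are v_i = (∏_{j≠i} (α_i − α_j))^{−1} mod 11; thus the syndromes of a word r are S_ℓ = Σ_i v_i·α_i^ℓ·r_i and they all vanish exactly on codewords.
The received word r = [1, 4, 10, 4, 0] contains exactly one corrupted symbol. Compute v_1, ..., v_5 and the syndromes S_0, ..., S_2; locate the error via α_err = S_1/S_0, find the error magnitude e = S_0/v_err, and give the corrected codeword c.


S = (6, 7, 10), error at position 4, error magnitude e = 7, c = [1, 4, 10, 8, 0].

Step 1: column multipliers v_i = (∏_{j≠i}(α_i − α_j))^{−1} mod 11.
  i = 1 (α = 7): (7−10)(7−5)(7−3)(7−6) = (−3)·2·4·1 = −24 ≡ 9, so v_1 = 9^{−1} = 5 (mod 11).
  i = 2 (α = 10): (10−7)(10−5)(10−3)(10−6) = 3·5·7·4 = 420 ≡ 2, so v_2 = 2^{−1} = 6 (mod 11).
  i = 3 (α = 5): (5−7)(5−10)(5−3)(5−6) = (−2)·(−5)·2·(−1) = −20 ≡ 2, so v_3 = 2^{−1} = 6 (mod 11).
  i = 4 (α = 3): (3−7)(3−10)(3−5)(3−6) = (−4)·(−7)·(−2)·(−3) = 168 ≡ 3, so v_4 = 3^{−1} = 4 (mod 11).
  i = 5 (α = 6): (6−7)(6−10)(6−5)(6−3) = (−1)·(−4)·1·3 = 12 ≡ 1, so v_5 = 1^{−1} = 1 (mod 11).
  v = [5, 6, 6, 4, 1].
Step 2: syndromes of r = [1, 4, 10, 4, 0] (all sums mod 11).
  S_0 = Σ v_i r_i = 5·1 + 6·4 + 6·10 + 4·4 + 1·0 = 105 ≡ 6.
  S_1 = Σ v_i α_i r_i = 5·7·1 + 6·10·4 + 6·5·10 + 4·3·4 + 1·6·0 = 623 ≡ 7.
  α_i^2 mod 11 = [5, 1, 3, 9, 3].
  S_2 = Σ v_i α_i^2 r_i = 5·5·1 + 6·1·4 + 6·3·10 + 4·9·4 + 1·3·0 = 373 ≡ 10.
  S = (6, 7, 10) ≠ 0, so r is not a codeword (an error is present).
Step 3: locate the error. For a single error e at position i, S_ℓ = v_i·e·α_i^ℓ, so α_err = S_1/S_0.
  S_0^{−1} = 6^{−1} = 2 (mod 11), so α_err = 7·2 = 14 ≡ 3 = α_4. Error position i = 4.
  Consistency check: S_2/S_1 = 10·8 = 80 ≡ 3 = α_err ✓ (single-error assumption holds).
Step 4: error magnitude e = S_0/v_4 = S_0·∏_{j≠4}(α_4 − α_j) = 6·3 = 18 ≡ 7 (mod 11).
Step 5: correct position 4: c_4 = r_4 − e = 4 − 7 ≡ 8 (mod 11). Hence c = [1, 4, 10, 8, 0].
  Check: interpolating c through the α_i gives m(x) = 5 + 1·x (degree < 2) with m(α_i) = c_i for every i, so c is indeed a codeword.


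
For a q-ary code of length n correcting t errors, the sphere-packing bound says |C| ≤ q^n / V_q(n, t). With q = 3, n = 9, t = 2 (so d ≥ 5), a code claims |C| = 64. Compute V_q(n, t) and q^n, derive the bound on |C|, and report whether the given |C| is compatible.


V_q(n, t) = 163, q^n = 19683, Hamming bound = 120, |C| = 64 ≤ bound (satisfied).

Step 1: Compute V_q(n, t) = Σ_{j=0}^2 C(n, j) (q−1)^j.
  j = 0: C(9,0)·(2)^0 = 1·1 = 1.
  j = 1: C(9,1)·(2)^1 = 9·2 = 18.
  j = 2: C(9,2)·(2)^2 = 36·4 = 144.
  V_q(n, t) = 1 + 18 + 144 = 163.
Step 2: q^n = 3^9 = 19683.
Step 3: Hamming bound ⌊q^n / V_q(n,t)⌋ = ⌊19683/163⌋ = 120.
Step 4: Compare |C| = 64 to 120: satisfied.
The claimed |C| lies below the Hamming bound.


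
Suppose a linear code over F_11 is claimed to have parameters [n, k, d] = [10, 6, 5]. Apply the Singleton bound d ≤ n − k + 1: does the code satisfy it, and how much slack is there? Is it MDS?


Singleton RHS = n − k + 1 = 5, slack = 0, bound satisfied, MDS.

Singleton bound: d ≤ n − k + 1.
Here n = 10, k = 6, so n − k + 1 = 5.
Given d = 5, check d ≤ 5: YES.
Slack = (n − k + 1) − d = 0.
The code is MDS (slack = 0).
Description: the claimed parameters are [10, 6, 5]_11; such a code would be MDS (meets Singleton bound).


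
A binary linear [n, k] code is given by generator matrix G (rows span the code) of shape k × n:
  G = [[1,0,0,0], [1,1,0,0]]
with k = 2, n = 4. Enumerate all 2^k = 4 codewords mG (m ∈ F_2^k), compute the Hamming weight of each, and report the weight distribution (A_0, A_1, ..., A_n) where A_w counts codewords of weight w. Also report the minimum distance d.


Weight distribution: A_0 = 1, A_1 = 2, A_2 = 1. Minimum distance d = 1.

Enumerate all 2^2 = 4 messages m ∈ F_2^2.
For each, compute codeword c = mG in F_2^4, then tally its weight.
  m = 00 → c = 0000, weight = 0.
  m = 10 → c = 1000, weight = 1.
  m = 01 → c = 1100, weight = 2.
  m = 11 → c = 0100, weight = 1.
Tally weights:
  weight 0: 1 codewords.
  weight 1: 2 codewords.
  weight 2: 1 codewords.
Minimum distance d = smallest w > 0 with A_w > 0 = 1.
Sanity: Σ A_w = 4 = 2^2 = 4 ✓.


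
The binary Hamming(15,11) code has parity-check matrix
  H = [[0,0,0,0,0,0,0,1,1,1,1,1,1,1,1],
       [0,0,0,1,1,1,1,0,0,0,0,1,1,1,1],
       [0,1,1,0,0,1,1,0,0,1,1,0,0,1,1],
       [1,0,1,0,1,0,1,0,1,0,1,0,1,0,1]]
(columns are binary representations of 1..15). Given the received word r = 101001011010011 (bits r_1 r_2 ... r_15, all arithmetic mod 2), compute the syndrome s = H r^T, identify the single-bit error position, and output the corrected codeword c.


s = (1, 1, 1, 1)^T, error position = 15, corrected codeword c = 101001011010010

Compute s = H r^T mod 2 one row at a time:
  s_1 = 1 + 1 + 0 + 1 + 0 + 0 + 1 + 1 = 5 ≡ 1 (mod 2).
  s_2 = 0 + 0 + 1 + 0 + 0 + 0 + 1 + 1 = 3 ≡ 1 (mod 2).
  s_3 = 0 + 1 + 1 + 0 + 0 + 1 + 1 + 1 = 5 ≡ 1 (mod 2).
  s_4 = 1 + 1 + 0 + 0 + 1 + 1 + 0 + 1 = 5 ≡ 1 (mod 2).
s = (1, 1, 1, 1)^T — this equals column 15 of H (binary 1111), so error is at position 15.
Correct: flip bit 15 of r = 101001011010011 to get c = 101001011010010.


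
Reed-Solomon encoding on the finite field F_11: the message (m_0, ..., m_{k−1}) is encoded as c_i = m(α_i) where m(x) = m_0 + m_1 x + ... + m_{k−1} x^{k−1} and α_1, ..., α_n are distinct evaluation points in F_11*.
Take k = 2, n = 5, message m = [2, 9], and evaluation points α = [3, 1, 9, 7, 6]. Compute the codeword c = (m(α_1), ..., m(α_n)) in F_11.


c = [7, 0, 6, 10, 1]

Message polynomial: m(x) = 2 + 9·x (mod 11).
For each evaluation point α_i, compute m(α_i) mod 11:
  α_1 = 3: Horner steps 9 → 7, so m(3) = 7.
  α_2 = 1: Horner steps 9 → 0, so m(1) = 0.
  α_3 = 9: Horner steps 9 → 6, so m(9) = 6.
  α_4 = 7: Horner steps 9 → 10, so m(7) = 10.
  α_5 = 6: Horner steps 9 → 1, so m(6) = 1.
Codeword c = [7, 0, 6, 10, 1] ∈ F_11^5.
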